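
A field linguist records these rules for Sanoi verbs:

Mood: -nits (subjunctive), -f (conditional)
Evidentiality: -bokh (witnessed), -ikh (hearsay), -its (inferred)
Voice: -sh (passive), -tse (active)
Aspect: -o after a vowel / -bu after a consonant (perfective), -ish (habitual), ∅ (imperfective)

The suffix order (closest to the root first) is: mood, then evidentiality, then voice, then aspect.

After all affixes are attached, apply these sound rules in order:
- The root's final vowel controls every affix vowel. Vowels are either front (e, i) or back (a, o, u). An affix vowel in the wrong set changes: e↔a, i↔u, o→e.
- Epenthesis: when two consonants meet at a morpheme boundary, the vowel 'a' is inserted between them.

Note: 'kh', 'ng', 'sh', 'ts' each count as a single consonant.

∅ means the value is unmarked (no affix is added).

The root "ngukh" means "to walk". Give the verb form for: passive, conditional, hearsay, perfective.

Attach mood conditional -f → ngukhf.
Attach evidentiality hearsay -ikh → ngukhfikh.
Attach voice passive -sh → ngukhfikhsh.
Attach aspect perfective -bu (after consonant 'sh') → ngukhfikhshbu.
Apply vowel harmony: ngukhfikhshbu → ngukhfukhshbu.
Apply epenthesis: ngukhfukhshbu → ngukhafukhashabu.

ngukhafukhashabu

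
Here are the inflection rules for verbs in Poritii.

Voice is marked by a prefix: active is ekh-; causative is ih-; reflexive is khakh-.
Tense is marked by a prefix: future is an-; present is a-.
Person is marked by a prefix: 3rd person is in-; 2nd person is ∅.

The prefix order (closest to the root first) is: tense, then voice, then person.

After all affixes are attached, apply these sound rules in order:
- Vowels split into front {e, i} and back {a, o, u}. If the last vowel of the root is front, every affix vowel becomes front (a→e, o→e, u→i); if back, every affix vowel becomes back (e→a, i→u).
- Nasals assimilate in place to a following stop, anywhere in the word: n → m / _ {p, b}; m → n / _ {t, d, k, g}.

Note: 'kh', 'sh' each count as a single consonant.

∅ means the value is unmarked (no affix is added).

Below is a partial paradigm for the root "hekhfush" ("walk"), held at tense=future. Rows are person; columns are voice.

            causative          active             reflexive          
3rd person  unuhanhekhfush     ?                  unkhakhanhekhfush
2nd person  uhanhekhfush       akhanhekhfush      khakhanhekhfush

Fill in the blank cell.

unakhanhekhfush

Attach tense future an- → anhekhfush.
Attach voice active ekh- → ekhanhekhfush.
Attach person 3rd person in- → inekhanhekhfush.
Apply vowel harmony: inekhanhekhfush → unakhanhekhfush.
Nasal assimilation: no change.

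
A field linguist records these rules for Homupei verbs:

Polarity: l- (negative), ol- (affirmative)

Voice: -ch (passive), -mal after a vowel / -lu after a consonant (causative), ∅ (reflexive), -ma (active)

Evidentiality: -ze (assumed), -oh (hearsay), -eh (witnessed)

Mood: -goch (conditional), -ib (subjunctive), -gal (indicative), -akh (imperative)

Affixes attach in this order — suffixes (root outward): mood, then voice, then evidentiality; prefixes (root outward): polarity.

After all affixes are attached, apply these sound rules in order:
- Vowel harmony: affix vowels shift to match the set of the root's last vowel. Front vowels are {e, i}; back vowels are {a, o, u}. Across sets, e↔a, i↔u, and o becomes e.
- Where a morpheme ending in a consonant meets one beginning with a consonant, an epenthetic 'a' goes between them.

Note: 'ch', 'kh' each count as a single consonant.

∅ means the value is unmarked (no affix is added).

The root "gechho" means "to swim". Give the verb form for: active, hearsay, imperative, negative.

Attach mood imperative -akh → gechhoakh.
Attach voice active -ma → gechhoakhma.
Attach polarity negative l- → lgechhoakhma.
Attach evidentiality hearsay -oh → lgechhoakhmaoh.
Vowel harmony: no change.
Apply epenthesis: lgechhoakhmaoh → lagechhoakhamaoh.

lagechhoakhamaoh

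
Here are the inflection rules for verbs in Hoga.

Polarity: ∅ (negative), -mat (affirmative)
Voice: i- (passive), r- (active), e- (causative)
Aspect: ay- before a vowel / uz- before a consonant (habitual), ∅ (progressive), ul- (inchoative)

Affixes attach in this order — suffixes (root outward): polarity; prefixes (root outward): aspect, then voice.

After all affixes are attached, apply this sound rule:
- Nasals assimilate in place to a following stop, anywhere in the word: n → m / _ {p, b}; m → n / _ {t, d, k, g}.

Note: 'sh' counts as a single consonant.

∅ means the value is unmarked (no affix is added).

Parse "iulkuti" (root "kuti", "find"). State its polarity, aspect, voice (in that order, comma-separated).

Segment: i-ul-kuti.
polarity: ∅ → negative.
aspect: ul- → inchoative.
voice: i- → passive.

negative, inchoative, passive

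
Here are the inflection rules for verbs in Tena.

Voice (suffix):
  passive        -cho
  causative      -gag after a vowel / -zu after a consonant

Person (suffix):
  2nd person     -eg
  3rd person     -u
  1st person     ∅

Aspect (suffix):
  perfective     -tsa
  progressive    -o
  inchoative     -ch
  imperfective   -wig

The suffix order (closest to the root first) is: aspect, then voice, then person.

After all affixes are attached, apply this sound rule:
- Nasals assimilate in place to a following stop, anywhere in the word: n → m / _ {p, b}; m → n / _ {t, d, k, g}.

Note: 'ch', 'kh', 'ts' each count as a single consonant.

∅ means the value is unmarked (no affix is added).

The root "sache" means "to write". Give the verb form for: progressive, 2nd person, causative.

sacheogageg

Attach aspect progressive -o → sacheo.
Attach voice causative -gag (after vowel 'o') → sacheogag.
Attach person 2nd person -eg → sacheogageg.
Nasal assimilation: no change.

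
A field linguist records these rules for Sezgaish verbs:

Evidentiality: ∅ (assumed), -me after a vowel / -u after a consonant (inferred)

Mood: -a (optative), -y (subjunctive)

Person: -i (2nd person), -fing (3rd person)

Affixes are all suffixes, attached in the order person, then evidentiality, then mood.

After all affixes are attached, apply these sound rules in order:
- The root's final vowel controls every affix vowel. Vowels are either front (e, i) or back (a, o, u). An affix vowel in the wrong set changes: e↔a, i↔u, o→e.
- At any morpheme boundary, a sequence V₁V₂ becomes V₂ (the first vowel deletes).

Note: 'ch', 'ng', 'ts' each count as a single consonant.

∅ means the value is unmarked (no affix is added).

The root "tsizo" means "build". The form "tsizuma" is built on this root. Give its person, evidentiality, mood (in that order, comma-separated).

Segment: tsizo-i-me-a.
person: -i → 2nd person.
evidentiality: -me/u → inferred.
mood: -a → optative.

2nd person, inferred, optative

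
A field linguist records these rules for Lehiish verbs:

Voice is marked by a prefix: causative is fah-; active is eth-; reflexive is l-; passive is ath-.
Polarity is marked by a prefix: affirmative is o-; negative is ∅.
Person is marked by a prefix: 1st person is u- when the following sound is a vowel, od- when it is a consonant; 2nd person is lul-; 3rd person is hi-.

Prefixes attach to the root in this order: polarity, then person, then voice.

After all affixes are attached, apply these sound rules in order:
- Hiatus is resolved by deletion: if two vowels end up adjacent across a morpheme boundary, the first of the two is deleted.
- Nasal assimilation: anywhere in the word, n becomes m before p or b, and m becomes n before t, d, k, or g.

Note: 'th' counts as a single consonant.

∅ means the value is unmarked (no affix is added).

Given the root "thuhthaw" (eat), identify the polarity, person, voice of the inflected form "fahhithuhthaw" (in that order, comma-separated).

Segment: fah-hi-thuhthaw.
polarity: ∅ → negative.
person: hi- → 3rd person.
voice: fah- → causative.

negative, 3rd person, causative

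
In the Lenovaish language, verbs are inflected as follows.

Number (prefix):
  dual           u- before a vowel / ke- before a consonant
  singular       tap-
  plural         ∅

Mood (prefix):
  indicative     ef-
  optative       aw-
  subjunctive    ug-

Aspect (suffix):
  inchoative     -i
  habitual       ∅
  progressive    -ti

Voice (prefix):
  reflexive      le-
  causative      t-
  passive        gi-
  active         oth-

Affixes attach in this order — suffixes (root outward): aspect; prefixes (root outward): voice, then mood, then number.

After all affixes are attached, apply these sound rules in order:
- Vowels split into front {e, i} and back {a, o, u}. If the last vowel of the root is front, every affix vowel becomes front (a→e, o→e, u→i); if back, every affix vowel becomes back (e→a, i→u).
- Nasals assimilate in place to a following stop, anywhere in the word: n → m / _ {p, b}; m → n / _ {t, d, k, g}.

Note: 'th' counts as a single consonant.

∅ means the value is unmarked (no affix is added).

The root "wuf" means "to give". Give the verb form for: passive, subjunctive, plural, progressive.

ugguwuftu

Attach voice passive gi- → giwuf.
Attach aspect progressive -ti → giwufti.
Attach mood subjunctive ug- → uggiwufti.
number = plural: zero marking, form stays uggiwufti.
Apply vowel harmony: uggiwufti → ugguwuftu.
Nasal assimilation: no change.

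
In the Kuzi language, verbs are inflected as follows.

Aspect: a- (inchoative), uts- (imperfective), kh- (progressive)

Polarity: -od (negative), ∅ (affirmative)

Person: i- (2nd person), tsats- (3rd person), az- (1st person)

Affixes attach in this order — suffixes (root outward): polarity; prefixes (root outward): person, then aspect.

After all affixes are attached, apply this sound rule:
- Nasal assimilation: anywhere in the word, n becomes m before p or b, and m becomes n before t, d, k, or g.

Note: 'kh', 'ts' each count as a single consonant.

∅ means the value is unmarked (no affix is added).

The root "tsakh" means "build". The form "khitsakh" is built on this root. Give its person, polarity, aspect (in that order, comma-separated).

2nd person, affirmative, progressive

Segment: kh-i-tsakh.
person: i- → 2nd person.
polarity: ∅ → affirmative.
aspect: kh- → progressive.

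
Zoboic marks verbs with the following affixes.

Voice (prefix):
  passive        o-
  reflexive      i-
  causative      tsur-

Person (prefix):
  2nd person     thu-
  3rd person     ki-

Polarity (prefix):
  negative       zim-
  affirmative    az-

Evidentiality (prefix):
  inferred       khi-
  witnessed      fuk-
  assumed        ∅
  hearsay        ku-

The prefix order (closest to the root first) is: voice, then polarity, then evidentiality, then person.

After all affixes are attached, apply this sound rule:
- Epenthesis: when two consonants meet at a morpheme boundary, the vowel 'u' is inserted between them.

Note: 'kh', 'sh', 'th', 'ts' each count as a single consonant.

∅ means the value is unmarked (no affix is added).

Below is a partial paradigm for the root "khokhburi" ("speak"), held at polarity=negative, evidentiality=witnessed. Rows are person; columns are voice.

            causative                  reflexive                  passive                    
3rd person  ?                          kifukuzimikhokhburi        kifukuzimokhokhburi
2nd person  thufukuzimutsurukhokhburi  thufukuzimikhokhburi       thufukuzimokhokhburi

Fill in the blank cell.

kifukuzimutsurukhokhburi

Attach voice causative tsur- → tsurkhokhburi.
Attach polarity negative zim- → zimtsurkhokhburi.
Attach evidentiality witnessed fuk- → fukzimtsurkhokhburi.
Attach person 3rd person ki- → kifukzimtsurkhokhburi.
Apply epenthesis: kifukzimtsurkhokhburi → kifukuzimutsurukhokhburi.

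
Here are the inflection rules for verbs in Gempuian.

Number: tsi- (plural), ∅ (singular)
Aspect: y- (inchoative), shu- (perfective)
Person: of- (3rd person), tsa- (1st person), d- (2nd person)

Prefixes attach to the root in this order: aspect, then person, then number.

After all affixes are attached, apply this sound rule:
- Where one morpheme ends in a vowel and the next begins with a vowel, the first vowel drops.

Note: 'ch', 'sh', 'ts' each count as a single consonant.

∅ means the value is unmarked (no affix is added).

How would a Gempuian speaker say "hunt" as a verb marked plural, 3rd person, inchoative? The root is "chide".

tsofychide

Attach aspect inchoative y- → ychide.
Attach person 3rd person of- → ofychide.
Attach number plural tsi- → tsiofychide.
Apply vowel deletion: tsiofychide → tsofychide.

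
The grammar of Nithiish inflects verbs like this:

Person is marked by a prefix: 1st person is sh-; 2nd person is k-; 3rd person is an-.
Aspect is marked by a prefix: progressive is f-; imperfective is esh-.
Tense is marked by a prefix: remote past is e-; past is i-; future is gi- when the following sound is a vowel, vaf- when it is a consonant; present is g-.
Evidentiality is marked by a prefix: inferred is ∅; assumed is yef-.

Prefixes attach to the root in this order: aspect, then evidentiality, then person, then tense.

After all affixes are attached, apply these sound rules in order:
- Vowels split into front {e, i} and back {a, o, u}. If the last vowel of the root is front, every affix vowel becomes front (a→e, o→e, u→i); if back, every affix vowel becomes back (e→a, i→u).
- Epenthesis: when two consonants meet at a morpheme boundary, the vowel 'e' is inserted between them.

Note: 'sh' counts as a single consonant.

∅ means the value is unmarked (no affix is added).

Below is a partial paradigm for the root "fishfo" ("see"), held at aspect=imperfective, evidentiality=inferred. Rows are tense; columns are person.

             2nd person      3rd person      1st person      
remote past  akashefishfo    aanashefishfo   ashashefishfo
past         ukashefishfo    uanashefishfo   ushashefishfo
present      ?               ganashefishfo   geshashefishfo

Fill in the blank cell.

Attach aspect imperfective esh- → eshfishfo.
evidentiality = inferred: zero marking, form stays eshfishfo.
Attach person 2nd person k- → keshfishfo.
Attach tense present g- → gkeshfishfo.
Apply vowel harmony: gkeshfishfo → gkashfishfo.
Apply epenthesis: gkashfishfo → gekashefishfo.

gekashefishfo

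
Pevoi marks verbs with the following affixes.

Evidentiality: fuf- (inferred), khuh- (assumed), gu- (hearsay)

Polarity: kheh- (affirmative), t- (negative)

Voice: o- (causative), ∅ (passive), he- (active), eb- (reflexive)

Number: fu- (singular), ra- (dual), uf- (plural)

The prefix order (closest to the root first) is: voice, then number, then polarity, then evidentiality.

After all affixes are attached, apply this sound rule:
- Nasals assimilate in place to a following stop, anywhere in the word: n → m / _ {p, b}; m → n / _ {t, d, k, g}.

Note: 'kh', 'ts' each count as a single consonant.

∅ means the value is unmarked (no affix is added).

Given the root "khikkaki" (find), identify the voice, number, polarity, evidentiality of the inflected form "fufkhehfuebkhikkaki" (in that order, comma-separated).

reflexive, singular, affirmative, inferred

Segment: fuf-kheh-fu-eb-khikkaki.
voice: eb- → reflexive.
number: fu- → singular.
polarity: kheh- → affirmative.
evidentiality: fuf- → inferred.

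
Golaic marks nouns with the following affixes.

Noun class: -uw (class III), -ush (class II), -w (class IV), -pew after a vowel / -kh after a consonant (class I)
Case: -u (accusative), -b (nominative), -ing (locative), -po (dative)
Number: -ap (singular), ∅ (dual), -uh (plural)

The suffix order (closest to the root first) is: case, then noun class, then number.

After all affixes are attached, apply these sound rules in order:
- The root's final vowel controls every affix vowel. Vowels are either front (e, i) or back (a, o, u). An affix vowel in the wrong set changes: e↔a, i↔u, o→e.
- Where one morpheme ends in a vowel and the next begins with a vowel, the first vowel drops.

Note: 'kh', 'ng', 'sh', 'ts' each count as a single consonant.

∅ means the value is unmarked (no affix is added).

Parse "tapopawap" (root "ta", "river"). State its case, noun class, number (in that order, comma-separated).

Segment: ta-po-pew-ap.
case: -po → dative.
noun class: -pew/kh → class I.
number: -ap → singular.

dative, class I, singular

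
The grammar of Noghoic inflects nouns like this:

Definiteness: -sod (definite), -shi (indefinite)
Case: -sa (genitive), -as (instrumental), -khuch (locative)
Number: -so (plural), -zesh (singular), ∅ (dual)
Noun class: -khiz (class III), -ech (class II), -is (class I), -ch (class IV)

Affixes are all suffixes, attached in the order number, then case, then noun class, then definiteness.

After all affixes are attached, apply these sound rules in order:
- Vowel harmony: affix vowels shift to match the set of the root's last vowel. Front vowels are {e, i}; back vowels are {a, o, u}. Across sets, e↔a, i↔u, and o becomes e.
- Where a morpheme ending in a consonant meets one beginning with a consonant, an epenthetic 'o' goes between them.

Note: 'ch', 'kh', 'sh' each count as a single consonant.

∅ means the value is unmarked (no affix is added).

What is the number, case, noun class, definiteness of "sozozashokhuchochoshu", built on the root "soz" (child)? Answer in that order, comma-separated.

Segment: soz-zesh-khuch-ch-shi.
number: -zesh → singular.
case: -khuch → locative.
noun class: -ch → class IV.
definiteness: -shi → indefinite.

singular, locative, class IV, indefinite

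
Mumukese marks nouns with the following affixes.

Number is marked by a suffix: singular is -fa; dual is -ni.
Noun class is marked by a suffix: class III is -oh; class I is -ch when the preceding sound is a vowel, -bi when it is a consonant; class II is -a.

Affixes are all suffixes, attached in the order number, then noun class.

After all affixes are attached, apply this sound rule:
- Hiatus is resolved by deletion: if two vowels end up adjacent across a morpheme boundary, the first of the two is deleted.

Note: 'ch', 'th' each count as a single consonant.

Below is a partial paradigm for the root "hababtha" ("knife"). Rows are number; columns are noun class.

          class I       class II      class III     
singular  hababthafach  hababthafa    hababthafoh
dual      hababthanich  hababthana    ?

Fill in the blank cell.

hababthanoh

Attach number dual -ni → hababthani.
Attach noun class class III -oh → hababthanioh.
Apply vowel deletion: hababthanioh → hababthanoh.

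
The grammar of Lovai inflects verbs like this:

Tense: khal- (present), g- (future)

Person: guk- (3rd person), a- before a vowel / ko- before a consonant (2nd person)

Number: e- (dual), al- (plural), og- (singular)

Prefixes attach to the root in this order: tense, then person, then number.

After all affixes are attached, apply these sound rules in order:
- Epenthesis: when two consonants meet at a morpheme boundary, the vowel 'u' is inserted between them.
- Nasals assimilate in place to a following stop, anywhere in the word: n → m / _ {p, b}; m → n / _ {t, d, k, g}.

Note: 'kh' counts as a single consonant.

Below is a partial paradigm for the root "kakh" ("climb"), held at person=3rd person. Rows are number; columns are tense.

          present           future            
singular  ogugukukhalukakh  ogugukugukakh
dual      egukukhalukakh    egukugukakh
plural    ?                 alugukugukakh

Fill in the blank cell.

Attach tense present khal- → khalkakh.
Attach person 3rd person guk- → gukkhalkakh.
Attach number plural al- → algukkhalkakh.
Apply epenthesis: algukkhalkakh → alugukukhalukakh.
Nasal assimilation: no change.

alugukukhalukakh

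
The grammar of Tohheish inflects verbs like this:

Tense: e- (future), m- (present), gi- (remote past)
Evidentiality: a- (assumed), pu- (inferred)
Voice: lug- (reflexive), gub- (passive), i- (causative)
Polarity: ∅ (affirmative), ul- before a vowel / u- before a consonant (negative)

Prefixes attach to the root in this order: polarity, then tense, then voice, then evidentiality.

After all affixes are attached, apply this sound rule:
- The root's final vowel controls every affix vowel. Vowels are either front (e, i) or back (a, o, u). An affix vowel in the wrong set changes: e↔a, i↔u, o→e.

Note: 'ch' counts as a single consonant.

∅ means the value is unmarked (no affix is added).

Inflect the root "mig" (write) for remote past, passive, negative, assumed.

Attach polarity negative u- (before consonant 'm') → umig.
Attach tense remote past gi- → giumig.
Attach voice passive gub- → gubgiumig.
Attach evidentiality assumed a- → agubgiumig.
Apply vowel harmony: agubgiumig → egibgiimig.

egibgiimig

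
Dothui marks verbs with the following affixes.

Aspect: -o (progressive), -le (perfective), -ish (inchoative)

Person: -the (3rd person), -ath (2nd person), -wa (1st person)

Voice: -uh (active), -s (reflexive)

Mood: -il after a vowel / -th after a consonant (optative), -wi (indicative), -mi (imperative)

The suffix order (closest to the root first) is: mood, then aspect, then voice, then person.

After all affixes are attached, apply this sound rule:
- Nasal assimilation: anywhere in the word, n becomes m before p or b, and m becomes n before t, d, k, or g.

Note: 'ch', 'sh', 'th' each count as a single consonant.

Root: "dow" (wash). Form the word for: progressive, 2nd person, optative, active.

Attach mood optative -th (after consonant 'w') → dowth.
Attach aspect progressive -o → dowtho.
Attach voice active -uh → dowthouh.
Attach person 2nd person -ath → dowthouhath.
Nasal assimilation: no change.

dowthouhath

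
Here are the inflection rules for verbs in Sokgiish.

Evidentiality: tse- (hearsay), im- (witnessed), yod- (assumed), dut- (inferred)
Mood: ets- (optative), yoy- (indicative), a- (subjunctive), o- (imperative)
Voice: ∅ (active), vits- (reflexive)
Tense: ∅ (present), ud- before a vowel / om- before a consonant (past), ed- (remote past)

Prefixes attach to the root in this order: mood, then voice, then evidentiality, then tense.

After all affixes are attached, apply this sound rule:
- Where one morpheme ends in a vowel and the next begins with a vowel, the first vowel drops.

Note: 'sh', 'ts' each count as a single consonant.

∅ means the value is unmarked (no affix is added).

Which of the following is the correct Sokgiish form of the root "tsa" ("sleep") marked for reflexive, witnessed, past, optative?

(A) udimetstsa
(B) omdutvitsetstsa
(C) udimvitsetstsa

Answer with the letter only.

C

Attach mood optative ets- → etstsa.
Attach voice reflexive vits- → vitsetstsa.
Attach evidentiality witnessed im- → imvitsetstsa.
Attach tense past ud- (before vowel 'i') → udimvitsetstsa.
Vowel deletion: no change.
So the correct form is udimvitsetstsa, option (C).
(B) omdutvitsetstsa is wrong: it uses inferred instead of witnessed for evidentiality.
(A) udimetstsa is wrong: it uses active instead of reflexive for voice.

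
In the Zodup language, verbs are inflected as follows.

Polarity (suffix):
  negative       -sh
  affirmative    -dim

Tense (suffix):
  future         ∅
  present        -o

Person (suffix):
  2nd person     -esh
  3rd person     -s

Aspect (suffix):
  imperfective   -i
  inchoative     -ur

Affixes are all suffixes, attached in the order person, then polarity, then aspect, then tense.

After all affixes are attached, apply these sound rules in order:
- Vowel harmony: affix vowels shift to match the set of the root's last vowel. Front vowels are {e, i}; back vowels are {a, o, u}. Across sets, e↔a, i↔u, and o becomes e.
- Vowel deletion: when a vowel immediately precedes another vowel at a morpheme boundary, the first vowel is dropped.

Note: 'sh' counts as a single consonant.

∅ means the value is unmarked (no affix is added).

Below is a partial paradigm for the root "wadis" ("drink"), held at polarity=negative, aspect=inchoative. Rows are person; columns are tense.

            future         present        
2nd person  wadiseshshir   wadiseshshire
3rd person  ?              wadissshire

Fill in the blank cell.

wadissshir

Attach person 3rd person -s → wadiss.
Attach polarity negative -sh → wadisssh.
Attach aspect inchoative -ur → wadissshur.
tense = future: zero marking, form stays wadissshur.
Apply vowel harmony: wadissshur → wadissshir.
Vowel deletion: no change.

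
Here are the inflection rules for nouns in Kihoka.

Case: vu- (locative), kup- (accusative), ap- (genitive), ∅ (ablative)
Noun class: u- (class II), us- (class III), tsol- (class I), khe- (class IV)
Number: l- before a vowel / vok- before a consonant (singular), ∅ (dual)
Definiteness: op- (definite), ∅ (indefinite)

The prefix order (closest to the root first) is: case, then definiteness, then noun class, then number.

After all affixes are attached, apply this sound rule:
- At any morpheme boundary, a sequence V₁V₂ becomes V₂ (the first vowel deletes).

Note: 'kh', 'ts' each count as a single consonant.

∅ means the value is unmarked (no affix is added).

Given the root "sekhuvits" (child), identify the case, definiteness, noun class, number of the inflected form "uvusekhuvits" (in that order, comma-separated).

Segment: u-vu-sekhuvits.
case: vu- → locative.
definiteness: ∅ → indefinite.
noun class: u- → class II.
number: ∅ → dual.

locative, indefinite, class II, dual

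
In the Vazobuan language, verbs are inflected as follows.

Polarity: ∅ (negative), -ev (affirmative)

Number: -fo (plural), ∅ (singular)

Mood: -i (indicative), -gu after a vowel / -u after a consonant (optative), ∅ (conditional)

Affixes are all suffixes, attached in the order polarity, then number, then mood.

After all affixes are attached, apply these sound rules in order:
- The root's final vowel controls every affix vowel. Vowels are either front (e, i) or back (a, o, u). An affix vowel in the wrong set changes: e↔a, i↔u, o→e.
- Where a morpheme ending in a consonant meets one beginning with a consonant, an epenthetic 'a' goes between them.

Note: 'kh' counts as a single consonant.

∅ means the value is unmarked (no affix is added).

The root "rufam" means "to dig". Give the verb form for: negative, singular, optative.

polarity = negative: zero marking, form stays rufam.
number = singular: zero marking, form stays rufam.
Attach mood optative -u (after consonant 'm') → rufamu.
Vowel harmony: no change.
Epenthesis: no change.

rufamu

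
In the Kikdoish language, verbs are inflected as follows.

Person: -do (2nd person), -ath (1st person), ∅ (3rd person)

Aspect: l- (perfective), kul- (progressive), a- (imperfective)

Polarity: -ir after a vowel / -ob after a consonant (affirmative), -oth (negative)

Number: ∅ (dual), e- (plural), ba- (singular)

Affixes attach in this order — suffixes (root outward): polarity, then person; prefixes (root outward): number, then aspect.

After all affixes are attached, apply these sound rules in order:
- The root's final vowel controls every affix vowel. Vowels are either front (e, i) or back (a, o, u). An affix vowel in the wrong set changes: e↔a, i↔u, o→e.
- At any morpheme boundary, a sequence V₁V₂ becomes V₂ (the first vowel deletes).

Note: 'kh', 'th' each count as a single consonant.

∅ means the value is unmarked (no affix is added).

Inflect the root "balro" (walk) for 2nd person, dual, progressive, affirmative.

Attach polarity affirmative -ir (after vowel 'o') → balroir.
Attach person 2nd person -do → balroirdo.
number = dual: zero marking, form stays balroirdo.
Attach aspect progressive kul- → kulbalroirdo.
Apply vowel harmony: kulbalroirdo → kulbalrourdo.
Apply vowel deletion: kulbalrourdo → kulbalrurdo.

kulbalrurdo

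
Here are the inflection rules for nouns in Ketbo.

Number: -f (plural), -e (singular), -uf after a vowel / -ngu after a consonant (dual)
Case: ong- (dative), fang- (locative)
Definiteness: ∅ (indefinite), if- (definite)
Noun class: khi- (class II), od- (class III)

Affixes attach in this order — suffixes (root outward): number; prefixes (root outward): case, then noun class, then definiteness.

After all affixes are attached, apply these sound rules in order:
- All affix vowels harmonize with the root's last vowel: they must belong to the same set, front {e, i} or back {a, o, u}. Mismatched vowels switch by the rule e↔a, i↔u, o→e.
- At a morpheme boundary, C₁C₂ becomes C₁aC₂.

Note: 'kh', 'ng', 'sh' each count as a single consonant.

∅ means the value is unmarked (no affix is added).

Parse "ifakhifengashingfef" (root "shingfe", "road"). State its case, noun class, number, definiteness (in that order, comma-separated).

locative, class II, plural, definite

Segment: if-khi-fang-shingfe-f.
case: fang- → locative.
noun class: khi- → class II.
number: -f → plural.
definiteness: if- → definite.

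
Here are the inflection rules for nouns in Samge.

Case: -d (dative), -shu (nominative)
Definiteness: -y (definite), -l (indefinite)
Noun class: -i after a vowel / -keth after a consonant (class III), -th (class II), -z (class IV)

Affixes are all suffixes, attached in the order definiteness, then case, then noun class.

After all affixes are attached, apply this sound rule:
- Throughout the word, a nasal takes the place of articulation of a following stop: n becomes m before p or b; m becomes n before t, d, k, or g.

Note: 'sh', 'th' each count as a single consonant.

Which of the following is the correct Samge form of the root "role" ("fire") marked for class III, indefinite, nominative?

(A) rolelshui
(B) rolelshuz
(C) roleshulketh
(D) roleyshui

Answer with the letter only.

Attach definiteness indefinite -l → rolel.
Attach case nominative -shu → rolelshu.
Attach noun class class III -i (after vowel 'u') → rolelshui.
Nasal assimilation: no change.
So the correct form is rolelshui, option (A).
(C) roleshulketh is wrong: it has the affixes in the wrong order.
(D) roleyshui is wrong: it uses definite instead of indefinite for definiteness.
(B) rolelshuz is wrong: it uses class IV instead of class III for noun class.

A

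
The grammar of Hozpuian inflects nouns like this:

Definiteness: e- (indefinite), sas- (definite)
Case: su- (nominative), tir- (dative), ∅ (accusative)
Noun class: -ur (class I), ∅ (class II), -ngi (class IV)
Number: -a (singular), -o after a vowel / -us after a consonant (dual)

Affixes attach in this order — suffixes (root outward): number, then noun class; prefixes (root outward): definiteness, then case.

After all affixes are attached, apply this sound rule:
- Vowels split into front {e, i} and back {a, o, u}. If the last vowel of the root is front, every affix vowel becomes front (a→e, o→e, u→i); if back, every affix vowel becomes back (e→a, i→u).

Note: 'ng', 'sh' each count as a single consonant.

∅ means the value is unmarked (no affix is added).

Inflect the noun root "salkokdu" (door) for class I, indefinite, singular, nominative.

suasalkokduaur

Attach definiteness indefinite e- → esalkokdu.
Attach number singular -a → esalkokdua.
Attach noun class class I -ur → esalkokduaur.
Attach case nominative su- → suesalkokduaur.
Apply vowel harmony: suesalkokduaur → suasalkokduaur.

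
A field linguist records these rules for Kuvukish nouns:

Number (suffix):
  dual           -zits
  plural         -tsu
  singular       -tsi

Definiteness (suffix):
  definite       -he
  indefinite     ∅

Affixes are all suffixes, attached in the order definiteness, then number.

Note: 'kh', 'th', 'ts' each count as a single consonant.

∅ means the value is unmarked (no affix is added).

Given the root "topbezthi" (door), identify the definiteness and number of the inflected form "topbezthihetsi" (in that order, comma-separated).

Segment: topbezthi-he-tsi.
definiteness: -he → definite.
number: -tsi → singular.

definite, singular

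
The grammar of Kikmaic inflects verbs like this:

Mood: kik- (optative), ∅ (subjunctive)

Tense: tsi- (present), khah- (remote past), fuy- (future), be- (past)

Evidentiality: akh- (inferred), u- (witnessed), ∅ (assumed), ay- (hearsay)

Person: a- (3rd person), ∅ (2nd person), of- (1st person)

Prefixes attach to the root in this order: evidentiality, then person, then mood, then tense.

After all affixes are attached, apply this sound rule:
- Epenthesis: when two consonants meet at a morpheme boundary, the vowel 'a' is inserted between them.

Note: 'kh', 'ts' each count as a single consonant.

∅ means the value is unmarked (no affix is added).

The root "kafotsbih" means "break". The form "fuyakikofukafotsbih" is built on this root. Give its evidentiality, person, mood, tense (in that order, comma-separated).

witnessed, 1st person, optative, future

Segment: fuy-kik-of-u-kafotsbih.
evidentiality: u- → witnessed.
person: of- → 1st person.
mood: kik- → optative.
tense: fuy- → future.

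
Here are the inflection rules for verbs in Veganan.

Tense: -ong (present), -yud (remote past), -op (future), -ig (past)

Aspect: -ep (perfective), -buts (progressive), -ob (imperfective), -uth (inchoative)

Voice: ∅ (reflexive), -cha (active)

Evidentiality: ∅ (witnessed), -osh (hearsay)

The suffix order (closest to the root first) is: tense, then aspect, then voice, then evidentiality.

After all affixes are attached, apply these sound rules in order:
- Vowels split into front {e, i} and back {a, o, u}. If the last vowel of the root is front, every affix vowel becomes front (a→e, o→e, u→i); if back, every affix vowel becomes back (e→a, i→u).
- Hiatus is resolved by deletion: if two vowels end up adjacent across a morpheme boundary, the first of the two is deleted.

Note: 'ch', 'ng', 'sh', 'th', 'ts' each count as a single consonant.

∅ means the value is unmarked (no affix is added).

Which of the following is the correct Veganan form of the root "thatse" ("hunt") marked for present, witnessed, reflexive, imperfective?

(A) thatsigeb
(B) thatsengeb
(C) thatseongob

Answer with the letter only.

Attach tense present -ong → thatseong.
Attach aspect imperfective -ob → thatseongob.
voice = reflexive: zero marking, form stays thatseongob.
evidentiality = witnessed: zero marking, form stays thatseongob.
Apply vowel harmony: thatseongob → thatseengeb.
Apply vowel deletion: thatseengeb → thatsengeb.
So the correct form is thatsengeb, option (B).
(A) thatsigeb is wrong: it uses past instead of present for tense.
(C) thatseongob is wrong: it fails to apply the sound rule(s).

B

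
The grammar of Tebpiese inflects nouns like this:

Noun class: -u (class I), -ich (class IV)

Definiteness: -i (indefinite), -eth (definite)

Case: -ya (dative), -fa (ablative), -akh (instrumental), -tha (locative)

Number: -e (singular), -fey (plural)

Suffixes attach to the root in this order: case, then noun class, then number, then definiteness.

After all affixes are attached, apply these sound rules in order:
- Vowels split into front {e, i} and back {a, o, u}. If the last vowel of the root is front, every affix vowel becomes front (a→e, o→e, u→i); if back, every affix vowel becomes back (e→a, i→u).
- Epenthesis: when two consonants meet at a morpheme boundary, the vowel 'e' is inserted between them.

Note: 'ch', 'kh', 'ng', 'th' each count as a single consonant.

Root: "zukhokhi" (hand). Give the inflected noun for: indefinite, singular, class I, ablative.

zukhokhifeiei

Attach case ablative -fa → zukhokhifa.
Attach noun class class I -u → zukhokhifau.
Attach number singular -e → zukhokhifaue.
Attach definiteness indefinite -i → zukhokhifauei.
Apply vowel harmony: zukhokhifauei → zukhokhifeiei.
Epenthesis: no change.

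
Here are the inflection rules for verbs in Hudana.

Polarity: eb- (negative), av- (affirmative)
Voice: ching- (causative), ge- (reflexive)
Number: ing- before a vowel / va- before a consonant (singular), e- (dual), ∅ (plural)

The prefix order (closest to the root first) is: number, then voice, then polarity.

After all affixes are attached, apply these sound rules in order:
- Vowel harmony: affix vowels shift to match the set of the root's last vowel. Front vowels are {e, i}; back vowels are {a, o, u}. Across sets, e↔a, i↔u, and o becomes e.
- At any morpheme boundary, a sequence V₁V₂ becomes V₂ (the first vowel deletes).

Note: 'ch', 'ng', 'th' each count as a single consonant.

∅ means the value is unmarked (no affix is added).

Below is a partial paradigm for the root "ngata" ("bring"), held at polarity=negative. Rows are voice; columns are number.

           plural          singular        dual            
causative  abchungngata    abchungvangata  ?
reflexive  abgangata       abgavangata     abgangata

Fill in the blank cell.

Attach number dual e- → engata.
Attach voice causative ching- → chingengata.
Attach polarity negative eb- → ebchingengata.
Apply vowel harmony: ebchingengata → abchungangata.
Vowel deletion: no change.

abchungangata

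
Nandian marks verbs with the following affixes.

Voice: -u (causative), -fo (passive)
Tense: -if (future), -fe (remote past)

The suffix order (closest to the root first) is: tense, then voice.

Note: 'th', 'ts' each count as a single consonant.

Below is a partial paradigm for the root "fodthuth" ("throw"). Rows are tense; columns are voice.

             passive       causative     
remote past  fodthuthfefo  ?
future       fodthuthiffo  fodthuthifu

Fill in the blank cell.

fodthuthfeu

Attach tense remote past -fe → fodthuthfe.
Attach voice causative -u → fodthuthfeu.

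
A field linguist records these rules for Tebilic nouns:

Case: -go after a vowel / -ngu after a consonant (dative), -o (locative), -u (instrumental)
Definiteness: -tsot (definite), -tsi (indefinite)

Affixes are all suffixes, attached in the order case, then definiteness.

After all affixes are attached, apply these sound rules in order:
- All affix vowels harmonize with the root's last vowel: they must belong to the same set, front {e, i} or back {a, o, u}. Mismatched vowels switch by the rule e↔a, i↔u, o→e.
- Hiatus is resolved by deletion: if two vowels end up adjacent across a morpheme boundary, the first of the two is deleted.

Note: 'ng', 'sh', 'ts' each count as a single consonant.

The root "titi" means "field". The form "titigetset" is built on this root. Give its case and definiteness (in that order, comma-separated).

dative, definite

Segment: titi-go-tsot.
case: -go/ngu → dative.
definiteness: -tsot → definite.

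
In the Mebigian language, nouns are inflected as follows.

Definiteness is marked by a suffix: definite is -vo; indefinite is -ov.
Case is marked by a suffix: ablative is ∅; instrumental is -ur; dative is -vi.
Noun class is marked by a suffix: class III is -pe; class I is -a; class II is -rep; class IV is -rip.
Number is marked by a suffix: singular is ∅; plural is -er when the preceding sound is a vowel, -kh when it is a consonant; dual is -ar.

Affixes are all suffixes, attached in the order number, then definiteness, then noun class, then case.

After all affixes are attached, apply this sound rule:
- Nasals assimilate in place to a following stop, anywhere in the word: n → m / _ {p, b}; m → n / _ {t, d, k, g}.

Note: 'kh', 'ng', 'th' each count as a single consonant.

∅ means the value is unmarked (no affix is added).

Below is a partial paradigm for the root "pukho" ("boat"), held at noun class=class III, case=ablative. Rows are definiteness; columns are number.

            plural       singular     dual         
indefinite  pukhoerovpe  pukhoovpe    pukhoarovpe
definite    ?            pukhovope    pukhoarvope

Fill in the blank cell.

pukhoervope

Attach number plural -er (after vowel 'o') → pukhoer.
Attach definiteness definite -vo → pukhoervo.
Attach noun class class III -pe → pukhoervope.
case = ablative: zero marking, form stays pukhoervope.
Nasal assimilation: no change.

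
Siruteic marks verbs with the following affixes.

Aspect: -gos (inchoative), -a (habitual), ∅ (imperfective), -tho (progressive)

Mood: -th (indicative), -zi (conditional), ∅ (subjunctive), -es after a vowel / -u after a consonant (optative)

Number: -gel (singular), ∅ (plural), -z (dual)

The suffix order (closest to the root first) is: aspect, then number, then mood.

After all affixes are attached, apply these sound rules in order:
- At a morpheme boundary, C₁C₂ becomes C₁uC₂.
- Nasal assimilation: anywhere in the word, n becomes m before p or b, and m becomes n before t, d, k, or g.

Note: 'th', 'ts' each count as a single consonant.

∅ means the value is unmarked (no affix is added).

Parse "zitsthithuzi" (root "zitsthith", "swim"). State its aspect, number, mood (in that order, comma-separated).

imperfective, plural, conditional

Segment: zitsthith-zi.
aspect: ∅ → imperfective.
number: ∅ → plural.
mood: -zi → conditional.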